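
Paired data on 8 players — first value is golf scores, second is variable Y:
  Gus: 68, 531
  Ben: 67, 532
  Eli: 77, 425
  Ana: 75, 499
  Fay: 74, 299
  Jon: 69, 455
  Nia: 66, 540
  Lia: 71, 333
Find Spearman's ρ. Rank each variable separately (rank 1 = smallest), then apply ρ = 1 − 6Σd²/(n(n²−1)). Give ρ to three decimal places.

Ranks of variable 1: 3, 2, 8, 7, 6, 4, 1, 5
Ranks of variable 2: 6, 7, 3, 5, 1, 4, 8, 2
d = r₁ − r₂: -3, -5, 5, 2, 5, 0, -7, 3
d²: 9, 25, 25, 4, 25, 0, 49, 9; Σd² = 146
ρ = 1 − 6·146/(8·63) = 1 − 876/504 = -0.738

-0.738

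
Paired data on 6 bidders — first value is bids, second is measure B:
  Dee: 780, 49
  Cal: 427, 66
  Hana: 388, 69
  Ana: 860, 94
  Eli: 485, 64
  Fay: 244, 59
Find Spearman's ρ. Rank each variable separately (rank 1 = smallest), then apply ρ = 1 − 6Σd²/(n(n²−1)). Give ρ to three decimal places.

0.200

Ranks of variable 1: 5, 3, 2, 6, 4, 1
Ranks of variable 2: 1, 4, 5, 6, 3, 2
d = r₁ − r₂: 4, -1, -3, 0, 1, -1
d²: 16, 1, 9, 0, 1, 1; Σd² = 28
ρ = 1 − 6·28/(6·35) = 1 − 168/210 = 0.200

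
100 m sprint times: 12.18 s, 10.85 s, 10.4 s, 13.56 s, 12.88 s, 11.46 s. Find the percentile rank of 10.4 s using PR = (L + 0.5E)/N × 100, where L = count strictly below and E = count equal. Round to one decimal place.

8.3

N = 6.
Strictly below 10.4: 0. Equal to 10.4: 1.
PR = (0 + 0.5·1)/6 × 100 = 8.3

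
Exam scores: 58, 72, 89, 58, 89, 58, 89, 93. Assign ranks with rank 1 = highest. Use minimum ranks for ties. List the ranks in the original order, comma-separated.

6, 5, 2, 6, 2, 6, 2, 1

Sorted (descending): 93, 89, 89, 89, 72, 58, 58, 58
The 3 values of 89 occupy positions 2–4 → each gets rank 2.
The 3 values of 58 occupy positions 6–8 → each gets rank 6.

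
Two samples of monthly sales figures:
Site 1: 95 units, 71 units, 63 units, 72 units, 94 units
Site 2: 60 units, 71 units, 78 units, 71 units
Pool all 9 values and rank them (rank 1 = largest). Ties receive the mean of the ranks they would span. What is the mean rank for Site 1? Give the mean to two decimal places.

Sorted (descending): 95, 94, 78, 72, 71, 71, 71, 63, 60
The 3 values of 71 occupy positions 5–7 → average rank 6.
Site 1 values → pooled ranks: 95→1, 71→6, 63→8, 72→4, 94→2
Mean rank = (1 + 6 + 8 + 4 + 2) / 5 = 4.20

4.20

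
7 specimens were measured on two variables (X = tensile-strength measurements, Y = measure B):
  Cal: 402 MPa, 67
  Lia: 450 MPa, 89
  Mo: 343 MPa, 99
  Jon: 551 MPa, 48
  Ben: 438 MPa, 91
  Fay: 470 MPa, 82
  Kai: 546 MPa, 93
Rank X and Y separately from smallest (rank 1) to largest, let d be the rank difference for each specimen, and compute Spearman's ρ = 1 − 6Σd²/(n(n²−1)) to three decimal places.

-0.429

Ranks of variable 1: 2, 4, 1, 7, 3, 5, 6
Ranks of variable 2: 2, 4, 7, 1, 5, 3, 6
d = r₁ − r₂: 0, 0, -6, 6, -2, 2, 0
d²: 0, 0, 36, 36, 4, 4, 0; Σd² = 80
ρ = 1 − 6·80/(7·48) = 1 − 480/336 = -0.429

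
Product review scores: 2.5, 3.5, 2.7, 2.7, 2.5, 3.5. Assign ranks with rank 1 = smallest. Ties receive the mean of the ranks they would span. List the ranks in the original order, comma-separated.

1.5, 5.5, 3.5, 3.5, 1.5, 5.5

Sorted (ascending): 2.5, 2.5, 2.7, 2.7, 3.5, 3.5
The 2 values of 2.5 occupy positions 1–2 → average rank (1+2)/2 = 1.5.
The 2 values of 2.7 occupy positions 3–4 → average rank (3+4)/2 = 3.5.
The 2 values of 3.5 occupy positions 5–6 → average rank (5+6)/2 = 5.5.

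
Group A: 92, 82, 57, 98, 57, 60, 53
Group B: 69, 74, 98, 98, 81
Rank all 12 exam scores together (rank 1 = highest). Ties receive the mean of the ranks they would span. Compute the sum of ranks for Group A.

Sorted (descending): 98, 98, 98, 92, 82, 81, 74, 69, 60, 57, 57, 53
The 3 values of 98 occupy positions 1–3 → average rank 2.
The 2 values of 57 occupy positions 10–11 → average rank (10+11)/2 = 10.5.
Group A values → pooled ranks: 92→4, 82→5, 57→10.5, 98→2, 57→10.5, 60→9, 53→12
Rank sum = 4 + 5 + 10.5 + 2 + 10.5 + 9 + 12 = 53

53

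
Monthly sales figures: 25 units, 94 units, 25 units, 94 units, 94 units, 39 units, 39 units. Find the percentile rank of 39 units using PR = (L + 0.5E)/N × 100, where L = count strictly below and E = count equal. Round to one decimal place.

42.9

N = 7.
Strictly below 39: 2. Equal to 39: 2.
PR = (2 + 0.5·2)/7 × 100 = 42.9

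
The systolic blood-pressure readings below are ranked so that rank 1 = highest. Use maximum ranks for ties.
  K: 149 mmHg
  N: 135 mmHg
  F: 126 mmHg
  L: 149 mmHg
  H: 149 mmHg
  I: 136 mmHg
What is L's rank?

3

Sorted (descending): 149, 149, 149, 136, 135, 126
The 3 values of 149 occupy positions 1–3 → each gets rank 3.
L has value 149 mmHg → rank 3.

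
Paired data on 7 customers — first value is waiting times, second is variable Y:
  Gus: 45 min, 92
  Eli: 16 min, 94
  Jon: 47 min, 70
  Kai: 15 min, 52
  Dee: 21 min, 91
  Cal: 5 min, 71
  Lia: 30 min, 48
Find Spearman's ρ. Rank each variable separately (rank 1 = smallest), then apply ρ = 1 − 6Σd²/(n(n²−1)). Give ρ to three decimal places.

-0.036

Ranks of variable 1: 6, 3, 7, 2, 4, 1, 5
Ranks of variable 2: 6, 7, 3, 2, 5, 4, 1
d = r₁ − r₂: 0, -4, 4, 0, -1, -3, 4
d²: 0, 16, 16, 0, 1, 9, 16; Σd² = 58
ρ = 1 − 6·58/(7·48) = 1 − 348/336 = -0.036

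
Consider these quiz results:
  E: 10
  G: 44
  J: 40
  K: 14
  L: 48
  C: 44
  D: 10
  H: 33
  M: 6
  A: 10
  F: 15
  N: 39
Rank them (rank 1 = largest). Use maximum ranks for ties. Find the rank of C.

3

Sorted (descending): 48, 44, 44, 40, 39, 33, 15, 14, 10, 10, 10, 6
The 2 values of 44 occupy positions 2–3 → each gets rank 3.
The 3 values of 10 occupy positions 9–11 → each gets rank 11.
C has value 44 → rank 3.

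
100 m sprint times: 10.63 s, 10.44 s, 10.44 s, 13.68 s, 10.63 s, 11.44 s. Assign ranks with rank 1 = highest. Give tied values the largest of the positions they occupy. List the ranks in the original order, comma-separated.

Sorted (descending): 13.68, 11.44, 10.63, 10.63, 10.44, 10.44
The 2 values of 10.63 occupy positions 3–4 → each gets rank 4.
The 2 values of 10.44 occupy positions 5–6 → each gets rank 6.

4, 6, 6, 1, 4, 2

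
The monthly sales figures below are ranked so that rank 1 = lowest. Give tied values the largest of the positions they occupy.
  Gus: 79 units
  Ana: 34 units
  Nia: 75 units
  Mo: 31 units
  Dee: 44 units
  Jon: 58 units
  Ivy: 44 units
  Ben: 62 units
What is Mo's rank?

Sorted (ascending): 31, 34, 44, 44, 58, 62, 75, 79
The 2 values of 44 occupy positions 3–4 → each gets rank 4.
Mo has value 31 units → rank 1.

1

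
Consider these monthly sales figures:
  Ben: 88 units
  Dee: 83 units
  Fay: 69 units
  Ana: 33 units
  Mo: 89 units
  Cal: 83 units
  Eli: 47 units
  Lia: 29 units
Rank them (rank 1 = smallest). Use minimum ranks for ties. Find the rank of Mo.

8

Sorted (ascending): 29, 33, 47, 69, 83, 83, 88, 89
The 2 values of 83 occupy positions 5–6 → each gets rank 5.
Mo has value 89 units → rank 8.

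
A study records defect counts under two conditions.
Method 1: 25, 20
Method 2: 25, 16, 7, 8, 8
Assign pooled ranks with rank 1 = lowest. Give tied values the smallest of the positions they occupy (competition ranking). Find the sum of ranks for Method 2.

Sorted (ascending): 7, 8, 8, 16, 20, 25, 25
The 2 values of 8 occupy positions 2–3 → each gets rank 2.
The 2 values of 25 occupy positions 6–7 → each gets rank 6.
Method 2 values → pooled ranks: 25→6, 16→4, 7→1, 8→2, 8→2
Rank sum = 6 + 4 + 1 + 2 + 2 = 15

15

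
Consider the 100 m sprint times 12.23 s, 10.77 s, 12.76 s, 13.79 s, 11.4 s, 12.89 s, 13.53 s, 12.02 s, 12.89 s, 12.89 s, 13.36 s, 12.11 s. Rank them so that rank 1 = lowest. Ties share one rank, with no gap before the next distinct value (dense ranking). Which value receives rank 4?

12.11

Sorted (ascending): 10.77, 11.4, 12.02, 12.11, 12.23, 12.76, 12.89, 12.89, 12.89, 13.36, 13.53, 13.79
The 3 values of 12.89 share dense rank 7.
Remaining distinct values take the next consecutive integers.
Rank 4 → value 12.11.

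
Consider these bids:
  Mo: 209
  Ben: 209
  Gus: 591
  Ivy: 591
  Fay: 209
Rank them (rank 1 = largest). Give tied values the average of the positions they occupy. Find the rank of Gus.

1.5

Sorted (descending): 591, 591, 209, 209, 209
The 2 values of 591 occupy positions 1–2 → average rank (1+2)/2 = 1.5.
The 3 values of 209 occupy positions 3–5 → average rank 4.
Gus has value 591 → rank 1.5.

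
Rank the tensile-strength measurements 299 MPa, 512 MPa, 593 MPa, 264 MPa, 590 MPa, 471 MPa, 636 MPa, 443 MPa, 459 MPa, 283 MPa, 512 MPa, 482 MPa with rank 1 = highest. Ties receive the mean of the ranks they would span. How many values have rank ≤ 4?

Sorted (descending): 636, 593, 590, 512, 512, 482, 471, 459, 443, 299, 283, 264
The 2 values of 512 occupy positions 4–5 → average rank (4+5)/2 = 4.5.
Ranks ≤ 4: {1, 2, 3} → 3 values.

3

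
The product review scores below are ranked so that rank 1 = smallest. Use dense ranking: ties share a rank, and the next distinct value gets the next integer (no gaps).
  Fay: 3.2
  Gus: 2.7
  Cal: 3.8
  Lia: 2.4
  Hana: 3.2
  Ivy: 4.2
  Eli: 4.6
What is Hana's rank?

3

Sorted (ascending): 2.4, 2.7, 3.2, 3.2, 3.8, 4.2, 4.6
The 2 values of 3.2 share dense rank 3.
Remaining distinct values take the next consecutive integers.
Hana has value 3.2 → rank 3.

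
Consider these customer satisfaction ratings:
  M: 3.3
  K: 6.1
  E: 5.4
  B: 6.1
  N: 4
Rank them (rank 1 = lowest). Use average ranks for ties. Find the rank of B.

Sorted (ascending): 3.3, 4, 5.4, 6.1, 6.1
The 2 values of 6.1 occupy positions 4–5 → average rank (4+5)/2 = 4.5.
B has value 6.1 → rank 4.5.

4.5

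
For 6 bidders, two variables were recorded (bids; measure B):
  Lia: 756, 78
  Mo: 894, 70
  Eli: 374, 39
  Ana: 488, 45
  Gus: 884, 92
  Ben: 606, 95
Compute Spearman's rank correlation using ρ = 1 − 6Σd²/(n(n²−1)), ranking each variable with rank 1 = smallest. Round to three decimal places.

Ranks of variable 1: 4, 6, 1, 2, 5, 3
Ranks of variable 2: 4, 3, 1, 2, 5, 6
d = r₁ − r₂: 0, 3, 0, 0, 0, -3
d²: 0, 9, 0, 0, 0, 9; Σd² = 18
ρ = 1 − 6·18/(6·35) = 1 − 108/210 = 0.486

0.486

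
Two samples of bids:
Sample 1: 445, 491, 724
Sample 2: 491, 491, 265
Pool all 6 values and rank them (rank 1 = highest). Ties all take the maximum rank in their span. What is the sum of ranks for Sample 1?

Sorted (descending): 724, 491, 491, 491, 445, 265
The 3 values of 491 occupy positions 2–4 → each gets rank 4.
Sample 1 values → pooled ranks: 445→5, 491→4, 724→1
Rank sum = 5 + 4 + 1 = 10

10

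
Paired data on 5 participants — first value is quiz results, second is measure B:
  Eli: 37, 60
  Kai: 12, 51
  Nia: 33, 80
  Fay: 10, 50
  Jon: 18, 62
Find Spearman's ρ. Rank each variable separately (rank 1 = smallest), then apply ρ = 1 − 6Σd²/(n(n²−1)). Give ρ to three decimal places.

Ranks of variable 1: 5, 2, 4, 1, 3
Ranks of variable 2: 3, 2, 5, 1, 4
d = r₁ − r₂: 2, 0, -1, 0, -1
d²: 4, 0, 1, 0, 1; Σd² = 6
ρ = 1 − 6·6/(5·24) = 1 − 36/120 = 0.700

0.700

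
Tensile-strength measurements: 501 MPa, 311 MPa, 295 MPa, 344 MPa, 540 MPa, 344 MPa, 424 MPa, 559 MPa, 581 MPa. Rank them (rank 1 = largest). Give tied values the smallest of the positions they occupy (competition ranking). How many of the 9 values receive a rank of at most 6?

Sorted (descending): 581, 559, 540, 501, 424, 344, 344, 311, 295
The 2 values of 344 occupy positions 6–7 → each gets rank 6.
Ranks ≤ 6: {1, 2, 3, 4, 5, 6, 6} → 7 values.

7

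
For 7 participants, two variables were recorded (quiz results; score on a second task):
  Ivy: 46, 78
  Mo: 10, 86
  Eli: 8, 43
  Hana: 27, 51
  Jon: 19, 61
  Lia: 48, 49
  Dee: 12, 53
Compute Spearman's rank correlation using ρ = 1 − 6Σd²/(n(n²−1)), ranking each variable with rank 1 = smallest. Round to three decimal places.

Ranks of variable 1: 6, 2, 1, 5, 4, 7, 3
Ranks of variable 2: 6, 7, 1, 3, 5, 2, 4
d = r₁ − r₂: 0, -5, 0, 2, -1, 5, -1
d²: 0, 25, 0, 4, 1, 25, 1; Σd² = 56
ρ = 1 − 6·56/(7·48) = 1 − 336/336 = 0.000

0.000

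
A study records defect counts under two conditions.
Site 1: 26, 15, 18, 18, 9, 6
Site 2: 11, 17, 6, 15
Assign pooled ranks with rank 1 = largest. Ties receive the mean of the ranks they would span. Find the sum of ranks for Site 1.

Sorted (descending): 26, 18, 18, 17, 15, 15, 11, 9, 6, 6
The 2 values of 18 occupy positions 2–3 → average rank (2+3)/2 = 2.5.
The 2 values of 15 occupy positions 5–6 → average rank (5+6)/2 = 5.5.
The 2 values of 6 occupy positions 9–10 → average rank (9+10)/2 = 9.5.
Site 1 values → pooled ranks: 26→1, 15→5.5, 18→2.5, 18→2.5, 9→8, 6→9.5
Rank sum = 1 + 5.5 + 2.5 + 2.5 + 8 + 9.5 = 29

29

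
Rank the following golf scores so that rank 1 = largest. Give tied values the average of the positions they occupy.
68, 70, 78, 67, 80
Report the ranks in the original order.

Sorted (descending): 80, 78, 70, 68, 67
No ties — each value takes its position as its rank.

4, 3, 2, 5, 1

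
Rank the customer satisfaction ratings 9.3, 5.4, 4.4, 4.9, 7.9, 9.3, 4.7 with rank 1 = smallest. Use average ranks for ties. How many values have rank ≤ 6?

5

Sorted (ascending): 4.4, 4.7, 4.9, 5.4, 7.9, 9.3, 9.3
The 2 values of 9.3 occupy positions 6–7 → average rank (6+7)/2 = 6.5.
Ranks ≤ 6: {1, 2, 3, 4, 5} → 5 values.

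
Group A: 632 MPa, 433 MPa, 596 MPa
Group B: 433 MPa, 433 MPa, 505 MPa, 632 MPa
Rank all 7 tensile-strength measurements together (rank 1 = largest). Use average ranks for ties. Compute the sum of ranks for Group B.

Sorted (descending): 632, 632, 596, 505, 433, 433, 433
The 2 values of 632 occupy positions 1–2 → average rank (1+2)/2 = 1.5.
The 3 values of 433 occupy positions 5–7 → average rank 6.
Group B values → pooled ranks: 433→6, 433→6, 505→4, 632→1.5
Rank sum = 6 + 6 + 4 + 1.5 = 17.5

17.5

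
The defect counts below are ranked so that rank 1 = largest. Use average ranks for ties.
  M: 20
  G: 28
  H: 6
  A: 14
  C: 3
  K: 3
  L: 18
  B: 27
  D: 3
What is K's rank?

Sorted (descending): 28, 27, 20, 18, 14, 6, 3, 3, 3
The 3 values of 3 occupy positions 7–9 → average rank 8.
K has value 3 → rank 8.

8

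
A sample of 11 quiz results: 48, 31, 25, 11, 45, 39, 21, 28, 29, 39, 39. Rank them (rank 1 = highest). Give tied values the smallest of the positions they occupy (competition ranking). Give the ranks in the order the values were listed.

Sorted (descending): 48, 45, 39, 39, 39, 31, 29, 28, 25, 21, 11
The 3 values of 39 occupy positions 3–5 → each gets rank 3.

1, 6, 9, 11, 2, 3, 10, 8, 7, 3, 3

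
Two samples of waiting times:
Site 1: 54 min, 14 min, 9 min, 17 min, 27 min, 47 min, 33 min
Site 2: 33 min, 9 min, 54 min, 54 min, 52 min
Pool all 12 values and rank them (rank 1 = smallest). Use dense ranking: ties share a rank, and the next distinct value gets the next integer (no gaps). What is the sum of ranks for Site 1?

29

Sorted (ascending): 9, 9, 14, 17, 27, 33, 33, 47, 52, 54, 54, 54
The 2 values of 9 share dense rank 1.
The 2 values of 33 share dense rank 5.
The 3 values of 54 share dense rank 8.
Remaining distinct values take the next consecutive integers.
Site 1 values → pooled ranks: 54→8, 14→2, 9→1, 17→3, 27→4, 47→6, 33→5
Rank sum = 8 + 2 + 1 + 3 + 4 + 6 + 5 = 29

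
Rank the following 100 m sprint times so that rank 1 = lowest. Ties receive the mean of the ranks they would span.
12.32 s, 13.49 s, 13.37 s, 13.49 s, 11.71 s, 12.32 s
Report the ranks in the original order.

2.5, 5.5, 4, 5.5, 1, 2.5

Sorted (ascending): 11.71, 12.32, 12.32, 13.37, 13.49, 13.49
The 2 values of 12.32 occupy positions 2–3 → average rank (2+3)/2 = 2.5.
The 2 values of 13.49 occupy positions 5–6 → average rank (5+6)/2 = 5.5.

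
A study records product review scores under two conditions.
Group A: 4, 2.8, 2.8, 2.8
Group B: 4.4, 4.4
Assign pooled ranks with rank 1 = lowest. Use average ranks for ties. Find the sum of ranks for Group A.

10

Sorted (ascending): 2.8, 2.8, 2.8, 4, 4.4, 4.4
The 3 values of 2.8 occupy positions 1–3 → average rank 2.
The 2 values of 4.4 occupy positions 5–6 → average rank (5+6)/2 = 5.5.
Group A values → pooled ranks: 4→4, 2.8→2, 2.8→2, 2.8→2
Rank sum = 4 + 2 + 2 + 2 = 10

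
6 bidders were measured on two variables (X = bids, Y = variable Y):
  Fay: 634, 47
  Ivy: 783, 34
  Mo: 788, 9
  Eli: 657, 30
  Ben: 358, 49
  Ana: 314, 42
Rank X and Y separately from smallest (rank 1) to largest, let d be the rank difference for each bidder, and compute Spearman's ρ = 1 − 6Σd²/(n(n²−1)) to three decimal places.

Ranks of variable 1: 3, 5, 6, 4, 2, 1
Ranks of variable 2: 5, 3, 1, 2, 6, 4
d = r₁ − r₂: -2, 2, 5, 2, -4, -3
d²: 4, 4, 25, 4, 16, 9; Σd² = 62
ρ = 1 − 6·62/(6·35) = 1 − 372/210 = -0.771

-0.771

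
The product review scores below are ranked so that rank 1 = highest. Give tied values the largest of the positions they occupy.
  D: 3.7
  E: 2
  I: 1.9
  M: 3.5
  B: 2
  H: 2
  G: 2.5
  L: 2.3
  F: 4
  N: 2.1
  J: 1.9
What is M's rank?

3

Sorted (descending): 4, 3.7, 3.5, 2.5, 2.3, 2.1, 2, 2, 2, 1.9, 1.9
The 3 values of 2 occupy positions 7–9 → each gets rank 9.
The 2 values of 1.9 occupy positions 10–11 → each gets rank 11.
M has value 3.5 → rank 3.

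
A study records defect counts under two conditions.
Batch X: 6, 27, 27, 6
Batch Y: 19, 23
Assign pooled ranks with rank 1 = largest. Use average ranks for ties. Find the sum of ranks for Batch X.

14

Sorted (descending): 27, 27, 23, 19, 6, 6
The 2 values of 27 occupy positions 1–2 → average rank (1+2)/2 = 1.5.
The 2 values of 6 occupy positions 5–6 → average rank (5+6)/2 = 5.5.
Batch X values → pooled ranks: 6→5.5, 27→1.5, 27→1.5, 6→5.5
Rank sum = 5.5 + 1.5 + 1.5 + 5.5 = 14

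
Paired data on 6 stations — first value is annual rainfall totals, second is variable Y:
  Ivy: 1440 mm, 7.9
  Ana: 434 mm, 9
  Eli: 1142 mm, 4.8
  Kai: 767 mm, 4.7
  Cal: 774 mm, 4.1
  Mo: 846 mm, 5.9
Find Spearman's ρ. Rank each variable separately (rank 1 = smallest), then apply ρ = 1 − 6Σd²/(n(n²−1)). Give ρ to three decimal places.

Ranks of variable 1: 6, 1, 5, 2, 3, 4
Ranks of variable 2: 5, 6, 3, 2, 1, 4
d = r₁ − r₂: 1, -5, 2, 0, 2, 0
d²: 1, 25, 4, 0, 4, 0; Σd² = 34
ρ = 1 − 6·34/(6·35) = 1 − 204/210 = 0.029

0.029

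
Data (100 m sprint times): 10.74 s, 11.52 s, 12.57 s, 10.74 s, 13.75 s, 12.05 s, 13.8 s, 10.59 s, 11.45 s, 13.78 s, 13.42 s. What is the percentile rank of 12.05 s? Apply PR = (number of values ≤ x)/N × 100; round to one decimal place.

N = 11.
Strictly below 12.05: 5. Equal to 12.05: 1.
PR = 6/11 × 100 = 54.5

54.5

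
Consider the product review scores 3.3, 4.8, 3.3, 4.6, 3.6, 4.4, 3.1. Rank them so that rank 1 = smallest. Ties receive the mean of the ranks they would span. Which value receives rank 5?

Sorted (ascending): 3.1, 3.3, 3.3, 3.6, 4.4, 4.6, 4.8
The 2 values of 3.3 occupy positions 2–3 → average rank (2+3)/2 = 2.5.
Rank 5 → value 4.4.

4.4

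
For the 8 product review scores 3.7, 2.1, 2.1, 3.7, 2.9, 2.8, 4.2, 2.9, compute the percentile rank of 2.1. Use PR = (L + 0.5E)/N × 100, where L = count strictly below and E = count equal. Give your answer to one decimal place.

N = 8.
Strictly below 2.1: 0. Equal to 2.1: 2.
PR = (0 + 0.5·2)/8 × 100 = 12.5

12.5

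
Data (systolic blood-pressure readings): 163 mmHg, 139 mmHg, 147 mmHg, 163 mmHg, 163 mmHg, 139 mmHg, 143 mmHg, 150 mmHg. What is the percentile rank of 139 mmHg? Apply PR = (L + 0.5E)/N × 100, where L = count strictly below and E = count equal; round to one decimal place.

12.5

N = 8.
Strictly below 139: 0. Equal to 139: 2.
PR = (0 + 0.5·2)/8 × 100 = 12.5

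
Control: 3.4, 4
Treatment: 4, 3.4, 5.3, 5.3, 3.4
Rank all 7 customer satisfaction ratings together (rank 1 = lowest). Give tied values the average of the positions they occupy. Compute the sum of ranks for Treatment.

21.5

Sorted (ascending): 3.4, 3.4, 3.4, 4, 4, 5.3, 5.3
The 3 values of 3.4 occupy positions 1–3 → average rank 2.
The 2 values of 4 occupy positions 4–5 → average rank (4+5)/2 = 4.5.
The 2 values of 5.3 occupy positions 6–7 → average rank (6+7)/2 = 6.5.
Treatment values → pooled ranks: 4→4.5, 3.4→2, 5.3→6.5, 5.3→6.5, 3.4→2
Rank sum = 4.5 + 2 + 6.5 + 6.5 + 2 = 21.5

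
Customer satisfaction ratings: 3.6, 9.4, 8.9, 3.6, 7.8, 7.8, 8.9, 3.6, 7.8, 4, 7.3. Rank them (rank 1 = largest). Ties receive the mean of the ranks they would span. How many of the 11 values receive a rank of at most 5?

Sorted (descending): 9.4, 8.9, 8.9, 7.8, 7.8, 7.8, 7.3, 4, 3.6, 3.6, 3.6
The 2 values of 8.9 occupy positions 2–3 → average rank (2+3)/2 = 2.5.
The 3 values of 7.8 occupy positions 4–6 → average rank 5.
The 3 values of 3.6 occupy positions 9–11 → average rank 10.
Ranks ≤ 5: {1, 2.5, 2.5, 5, 5, 5} → 6 values.

6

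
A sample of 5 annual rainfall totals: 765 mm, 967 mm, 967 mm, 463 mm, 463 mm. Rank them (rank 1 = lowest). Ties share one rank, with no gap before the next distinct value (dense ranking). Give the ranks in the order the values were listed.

Sorted (ascending): 463, 463, 765, 967, 967
The 2 values of 463 share dense rank 1.
The 2 values of 967 share dense rank 3.
Remaining distinct values take the next consecutive integers.

2, 3, 3, 1, 1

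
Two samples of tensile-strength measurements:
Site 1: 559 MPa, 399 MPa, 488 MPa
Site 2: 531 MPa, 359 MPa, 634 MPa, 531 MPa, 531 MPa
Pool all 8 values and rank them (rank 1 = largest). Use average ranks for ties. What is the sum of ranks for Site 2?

Sorted (descending): 634, 559, 531, 531, 531, 488, 399, 359
The 3 values of 531 occupy positions 3–5 → average rank 4.
Site 2 values → pooled ranks: 531→4, 359→8, 634→1, 531→4, 531→4
Rank sum = 4 + 8 + 1 + 4 + 4 = 21

21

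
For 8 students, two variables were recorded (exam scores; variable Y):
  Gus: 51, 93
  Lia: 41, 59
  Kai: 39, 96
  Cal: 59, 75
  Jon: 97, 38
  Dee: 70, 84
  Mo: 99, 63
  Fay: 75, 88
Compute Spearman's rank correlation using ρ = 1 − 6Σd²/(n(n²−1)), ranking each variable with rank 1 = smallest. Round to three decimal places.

-0.500

Ranks of variable 1: 3, 2, 1, 4, 7, 5, 8, 6
Ranks of variable 2: 7, 2, 8, 4, 1, 5, 3, 6
d = r₁ − r₂: -4, 0, -7, 0, 6, 0, 5, 0
d²: 16, 0, 49, 0, 36, 0, 25, 0; Σd² = 126
ρ = 1 − 6·126/(8·63) = 1 − 756/504 = -0.500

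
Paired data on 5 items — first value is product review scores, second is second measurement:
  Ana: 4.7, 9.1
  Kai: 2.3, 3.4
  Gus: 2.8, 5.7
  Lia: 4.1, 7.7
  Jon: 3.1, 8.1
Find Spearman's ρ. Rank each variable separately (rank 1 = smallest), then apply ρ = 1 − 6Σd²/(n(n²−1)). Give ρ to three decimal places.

Ranks of variable 1: 5, 1, 2, 4, 3
Ranks of variable 2: 5, 1, 2, 3, 4
d = r₁ − r₂: 0, 0, 0, 1, -1
d²: 0, 0, 0, 1, 1; Σd² = 2
ρ = 1 − 6·2/(5·24) = 1 − 12/120 = 0.900

0.900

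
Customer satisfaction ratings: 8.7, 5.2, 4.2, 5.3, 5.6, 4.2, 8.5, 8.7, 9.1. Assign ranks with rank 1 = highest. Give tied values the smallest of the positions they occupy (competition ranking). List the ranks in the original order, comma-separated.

2, 7, 8, 6, 5, 8, 4, 2, 1

Sorted (descending): 9.1, 8.7, 8.7, 8.5, 5.6, 5.3, 5.2, 4.2, 4.2
The 2 values of 8.7 occupy positions 2–3 → each gets rank 2.
The 2 values of 4.2 occupy positions 8–9 → each gets rank 8.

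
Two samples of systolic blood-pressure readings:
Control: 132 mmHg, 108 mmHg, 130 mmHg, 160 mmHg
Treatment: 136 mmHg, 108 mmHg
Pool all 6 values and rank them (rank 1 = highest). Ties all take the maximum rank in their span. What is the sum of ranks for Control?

14

Sorted (descending): 160, 136, 132, 130, 108, 108
The 2 values of 108 occupy positions 5–6 → each gets rank 6.
Control values → pooled ranks: 132→3, 108→6, 130→4, 160→1
Rank sum = 3 + 6 + 4 + 1 = 14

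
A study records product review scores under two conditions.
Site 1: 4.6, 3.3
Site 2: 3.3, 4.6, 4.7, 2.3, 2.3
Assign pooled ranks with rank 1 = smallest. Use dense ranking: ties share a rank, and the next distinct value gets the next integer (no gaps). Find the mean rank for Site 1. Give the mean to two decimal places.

Sorted (ascending): 2.3, 2.3, 3.3, 3.3, 4.6, 4.6, 4.7
The 2 values of 2.3 share dense rank 1.
The 2 values of 3.3 share dense rank 2.
The 2 values of 4.6 share dense rank 3.
Remaining distinct values take the next consecutive integers.
Site 1 values → pooled ranks: 4.6→3, 3.3→2
Mean rank = (3 + 2) / 2 = 2.50

2.50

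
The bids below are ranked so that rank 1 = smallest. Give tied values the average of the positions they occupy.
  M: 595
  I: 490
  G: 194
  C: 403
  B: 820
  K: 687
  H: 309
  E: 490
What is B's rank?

Sorted (ascending): 194, 309, 403, 490, 490, 595, 687, 820
The 2 values of 490 occupy positions 4–5 → average rank (4+5)/2 = 4.5.
B has value 820 → rank 8.

8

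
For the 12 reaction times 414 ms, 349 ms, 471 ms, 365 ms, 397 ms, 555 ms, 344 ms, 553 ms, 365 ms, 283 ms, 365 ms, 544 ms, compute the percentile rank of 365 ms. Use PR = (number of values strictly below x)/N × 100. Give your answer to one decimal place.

N = 12.
Strictly below 365: 3. Equal to 365: 3.
PR = 3/12 × 100 = 25.0

25.0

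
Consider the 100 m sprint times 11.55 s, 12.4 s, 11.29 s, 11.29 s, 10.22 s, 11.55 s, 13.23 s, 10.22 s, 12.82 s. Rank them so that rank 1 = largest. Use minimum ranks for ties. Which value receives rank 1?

13.23

Sorted (descending): 13.23, 12.82, 12.4, 11.55, 11.55, 11.29, 11.29, 10.22, 10.22
The 2 values of 11.55 occupy positions 4–5 → each gets rank 4.
The 2 values of 11.29 occupy positions 6–7 → each gets rank 6.
The 2 values of 10.22 occupy positions 8–9 → each gets rank 8.
Rank 1 → value 13.23.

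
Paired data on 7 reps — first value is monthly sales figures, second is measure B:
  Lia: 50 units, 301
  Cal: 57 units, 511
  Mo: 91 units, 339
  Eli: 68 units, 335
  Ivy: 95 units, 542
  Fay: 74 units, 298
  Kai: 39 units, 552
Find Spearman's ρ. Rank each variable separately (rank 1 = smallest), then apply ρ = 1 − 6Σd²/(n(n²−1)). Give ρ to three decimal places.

-0.107

Ranks of variable 1: 2, 3, 6, 4, 7, 5, 1
Ranks of variable 2: 2, 5, 4, 3, 6, 1, 7
d = r₁ − r₂: 0, -2, 2, 1, 1, 4, -6
d²: 0, 4, 4, 1, 1, 16, 36; Σd² = 62
ρ = 1 − 6·62/(7·48) = 1 − 372/336 = -0.107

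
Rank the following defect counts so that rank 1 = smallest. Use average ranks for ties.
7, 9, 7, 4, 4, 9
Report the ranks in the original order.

Sorted (ascending): 4, 4, 7, 7, 9, 9
The 2 values of 4 occupy positions 1–2 → average rank (1+2)/2 = 1.5.
The 2 values of 7 occupy positions 3–4 → average rank (3+4)/2 = 3.5.
The 2 values of 9 occupy positions 5–6 → average rank (5+6)/2 = 5.5.

3.5, 5.5, 3.5, 1.5, 1.5, 5.5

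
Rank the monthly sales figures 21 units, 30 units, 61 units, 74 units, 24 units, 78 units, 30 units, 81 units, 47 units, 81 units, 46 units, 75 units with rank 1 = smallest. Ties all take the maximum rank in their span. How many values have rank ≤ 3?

2

Sorted (ascending): 21, 24, 30, 30, 46, 47, 61, 74, 75, 78, 81, 81
The 2 values of 30 occupy positions 3–4 → each gets rank 4.
The 2 values of 81 occupy positions 11–12 → each gets rank 12.
Ranks ≤ 3: {1, 2} → 2 values.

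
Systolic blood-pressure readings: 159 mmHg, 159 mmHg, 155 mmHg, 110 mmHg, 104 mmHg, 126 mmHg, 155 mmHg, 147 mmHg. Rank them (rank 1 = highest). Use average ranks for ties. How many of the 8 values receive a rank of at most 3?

2

Sorted (descending): 159, 159, 155, 155, 147, 126, 110, 104
The 2 values of 159 occupy positions 1–2 → average rank (1+2)/2 = 1.5.
The 2 values of 155 occupy positions 3–4 → average rank (3+4)/2 = 3.5.
Ranks ≤ 3: {1.5, 1.5} → 2 values.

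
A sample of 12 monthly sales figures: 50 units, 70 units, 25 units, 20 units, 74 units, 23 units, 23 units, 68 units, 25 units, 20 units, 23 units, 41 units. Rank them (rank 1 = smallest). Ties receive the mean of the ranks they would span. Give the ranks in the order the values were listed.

9, 11, 6.5, 1.5, 12, 4, 4, 10, 6.5, 1.5, 4, 8

Sorted (ascending): 20, 20, 23, 23, 23, 25, 25, 41, 50, 68, 70, 74
The 2 values of 20 occupy positions 1–2 → average rank (1+2)/2 = 1.5.
The 3 values of 23 occupy positions 3–5 → average rank 4.
The 2 values of 25 occupy positions 6–7 → average rank (6+7)/2 = 6.5.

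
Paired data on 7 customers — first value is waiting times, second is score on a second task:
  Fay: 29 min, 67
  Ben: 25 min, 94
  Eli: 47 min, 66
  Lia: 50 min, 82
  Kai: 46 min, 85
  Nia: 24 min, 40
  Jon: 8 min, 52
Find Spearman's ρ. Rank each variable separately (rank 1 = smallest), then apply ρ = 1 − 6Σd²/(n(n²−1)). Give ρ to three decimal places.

0.429

Ranks of variable 1: 4, 3, 6, 7, 5, 2, 1
Ranks of variable 2: 4, 7, 3, 5, 6, 1, 2
d = r₁ − r₂: 0, -4, 3, 2, -1, 1, -1
d²: 0, 16, 9, 4, 1, 1, 1; Σd² = 32
ρ = 1 − 6·32/(7·48) = 1 − 192/336 = 0.429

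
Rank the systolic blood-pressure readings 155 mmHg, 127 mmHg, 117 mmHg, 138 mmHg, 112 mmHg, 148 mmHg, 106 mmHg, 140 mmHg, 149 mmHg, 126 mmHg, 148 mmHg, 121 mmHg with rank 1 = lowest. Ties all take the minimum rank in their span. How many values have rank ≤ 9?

10

Sorted (ascending): 106, 112, 117, 121, 126, 127, 138, 140, 148, 148, 149, 155
The 2 values of 148 occupy positions 9–10 → each gets rank 9.
Ranks ≤ 9: {1, 2, 3, 4, 5, 6, 7, 8, 9, 9} → 10 values.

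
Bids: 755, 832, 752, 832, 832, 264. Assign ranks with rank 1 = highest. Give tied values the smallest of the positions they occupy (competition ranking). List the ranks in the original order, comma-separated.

4, 1, 5, 1, 1, 6

Sorted (descending): 832, 832, 832, 755, 752, 264
The 3 values of 832 occupy positions 1–3 → each gets rank 1.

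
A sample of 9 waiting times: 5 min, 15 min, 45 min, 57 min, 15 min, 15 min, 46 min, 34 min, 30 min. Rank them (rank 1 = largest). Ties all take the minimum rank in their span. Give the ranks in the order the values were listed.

9, 6, 3, 1, 6, 6, 2, 4, 5

Sorted (descending): 57, 46, 45, 34, 30, 15, 15, 15, 5
The 3 values of 15 occupy positions 6–8 → each gets rank 6.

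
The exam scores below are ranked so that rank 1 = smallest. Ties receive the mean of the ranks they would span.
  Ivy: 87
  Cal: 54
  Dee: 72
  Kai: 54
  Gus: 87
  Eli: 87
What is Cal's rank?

1.5

Sorted (ascending): 54, 54, 72, 87, 87, 87
The 2 values of 54 occupy positions 1–2 → average rank (1+2)/2 = 1.5.
The 3 values of 87 occupy positions 4–6 → average rank 5.
Cal has value 54 → rank 1.5.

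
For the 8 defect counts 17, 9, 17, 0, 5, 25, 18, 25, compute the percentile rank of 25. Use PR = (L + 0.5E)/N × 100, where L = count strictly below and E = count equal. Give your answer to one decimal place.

87.5

N = 8.
Strictly below 25: 6. Equal to 25: 2.
PR = (6 + 0.5·2)/8 × 100 = 87.5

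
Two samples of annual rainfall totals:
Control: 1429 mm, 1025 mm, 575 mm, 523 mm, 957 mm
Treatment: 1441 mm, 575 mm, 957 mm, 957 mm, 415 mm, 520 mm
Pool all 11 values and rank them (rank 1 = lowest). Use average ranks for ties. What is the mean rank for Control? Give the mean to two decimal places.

Sorted (ascending): 415, 520, 523, 575, 575, 957, 957, 957, 1025, 1429, 1441
The 2 values of 575 occupy positions 4–5 → average rank (4+5)/2 = 4.5.
The 3 values of 957 occupy positions 6–8 → average rank 7.
Control values → pooled ranks: 1429→10, 1025→9, 575→4.5, 523→3, 957→7
Mean rank = (10 + 9 + 4.5 + 3 + 7) / 5 = 6.70

6.70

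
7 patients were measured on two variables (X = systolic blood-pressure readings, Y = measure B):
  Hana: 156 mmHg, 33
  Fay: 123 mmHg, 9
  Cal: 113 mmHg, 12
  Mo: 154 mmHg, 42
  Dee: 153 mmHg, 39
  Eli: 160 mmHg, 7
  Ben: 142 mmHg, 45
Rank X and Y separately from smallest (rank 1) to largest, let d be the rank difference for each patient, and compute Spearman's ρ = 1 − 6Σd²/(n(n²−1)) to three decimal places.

-0.107

Ranks of variable 1: 6, 2, 1, 5, 4, 7, 3
Ranks of variable 2: 4, 2, 3, 6, 5, 1, 7
d = r₁ − r₂: 2, 0, -2, -1, -1, 6, -4
d²: 4, 0, 4, 1, 1, 36, 16; Σd² = 62
ρ = 1 − 6·62/(7·48) = 1 − 372/336 = -0.107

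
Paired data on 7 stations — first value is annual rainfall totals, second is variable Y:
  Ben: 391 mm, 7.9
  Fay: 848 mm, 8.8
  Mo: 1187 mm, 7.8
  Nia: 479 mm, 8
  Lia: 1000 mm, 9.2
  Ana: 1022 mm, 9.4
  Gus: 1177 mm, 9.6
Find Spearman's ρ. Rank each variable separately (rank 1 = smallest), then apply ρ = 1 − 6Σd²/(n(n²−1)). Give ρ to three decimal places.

Ranks of variable 1: 1, 3, 7, 2, 4, 5, 6
Ranks of variable 2: 2, 4, 1, 3, 5, 6, 7
d = r₁ − r₂: -1, -1, 6, -1, -1, -1, -1
d²: 1, 1, 36, 1, 1, 1, 1; Σd² = 42
ρ = 1 − 6·42/(7·48) = 1 − 252/336 = 0.250

0.250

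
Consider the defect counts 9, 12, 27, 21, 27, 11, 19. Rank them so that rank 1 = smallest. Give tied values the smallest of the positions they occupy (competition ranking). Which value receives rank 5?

21

Sorted (ascending): 9, 11, 12, 19, 21, 27, 27
The 2 values of 27 occupy positions 6–7 → each gets rank 6.
Rank 5 → value 21.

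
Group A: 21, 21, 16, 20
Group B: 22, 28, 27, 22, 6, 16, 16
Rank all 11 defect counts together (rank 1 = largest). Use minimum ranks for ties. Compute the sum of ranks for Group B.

36

Sorted (descending): 28, 27, 22, 22, 21, 21, 20, 16, 16, 16, 6
The 2 values of 22 occupy positions 3–4 → each gets rank 3.
The 2 values of 21 occupy positions 5–6 → each gets rank 5.
The 3 values of 16 occupy positions 8–10 → each gets rank 8.
Group B values → pooled ranks: 22→3, 28→1, 27→2, 22→3, 6→11, 16→8, 16→8
Rank sum = 3 + 1 + 2 + 3 + 11 + 8 + 8 = 36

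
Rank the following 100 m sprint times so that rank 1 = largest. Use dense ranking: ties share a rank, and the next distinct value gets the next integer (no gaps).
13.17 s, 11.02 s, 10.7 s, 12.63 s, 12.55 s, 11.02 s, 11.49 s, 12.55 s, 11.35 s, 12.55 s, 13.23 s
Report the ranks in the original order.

Sorted (descending): 13.23, 13.17, 12.63, 12.55, 12.55, 12.55, 11.49, 11.35, 11.02, 11.02, 10.7
The 3 values of 12.55 share dense rank 4.
The 2 values of 11.02 share dense rank 7.
Remaining distinct values take the next consecutive integers.

2, 7, 8, 3, 4, 7, 5, 4, 6, 4, 1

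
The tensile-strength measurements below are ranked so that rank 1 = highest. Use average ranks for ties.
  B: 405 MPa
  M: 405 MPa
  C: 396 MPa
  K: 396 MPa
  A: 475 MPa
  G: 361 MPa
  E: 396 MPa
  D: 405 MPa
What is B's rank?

Sorted (descending): 475, 405, 405, 405, 396, 396, 396, 361
The 3 values of 405 occupy positions 2–4 → average rank 3.
The 3 values of 396 occupy positions 5–7 → average rank 6.
B has value 405 MPa → rank 3.

3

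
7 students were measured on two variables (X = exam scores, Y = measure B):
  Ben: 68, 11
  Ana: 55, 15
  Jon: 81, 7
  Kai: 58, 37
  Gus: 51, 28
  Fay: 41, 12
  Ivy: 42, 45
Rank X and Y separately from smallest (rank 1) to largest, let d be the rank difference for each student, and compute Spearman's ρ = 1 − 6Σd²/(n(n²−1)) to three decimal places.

Ranks of variable 1: 6, 4, 7, 5, 3, 1, 2
Ranks of variable 2: 2, 4, 1, 6, 5, 3, 7
d = r₁ − r₂: 4, 0, 6, -1, -2, -2, -5
d²: 16, 0, 36, 1, 4, 4, 25; Σd² = 86
ρ = 1 − 6·86/(7·48) = 1 − 516/336 = -0.536

-0.536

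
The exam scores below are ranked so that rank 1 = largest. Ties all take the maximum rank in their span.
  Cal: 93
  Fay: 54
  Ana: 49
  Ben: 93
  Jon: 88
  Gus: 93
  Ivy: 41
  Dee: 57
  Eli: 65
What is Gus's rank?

Sorted (descending): 93, 93, 93, 88, 65, 57, 54, 49, 41
The 3 values of 93 occupy positions 1–3 → each gets rank 3.
Gus has value 93 → rank 3.

3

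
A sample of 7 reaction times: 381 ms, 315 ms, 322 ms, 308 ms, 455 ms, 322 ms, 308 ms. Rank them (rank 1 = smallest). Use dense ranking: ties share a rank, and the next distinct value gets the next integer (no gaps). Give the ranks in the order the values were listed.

4, 2, 3, 1, 5, 3, 1

Sorted (ascending): 308, 308, 315, 322, 322, 381, 455
The 2 values of 308 share dense rank 1.
The 2 values of 322 share dense rank 3.
Remaining distinct values take the next consecutive integers.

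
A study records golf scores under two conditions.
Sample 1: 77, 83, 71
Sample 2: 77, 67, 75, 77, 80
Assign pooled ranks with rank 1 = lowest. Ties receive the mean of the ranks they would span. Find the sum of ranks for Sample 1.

15

Sorted (ascending): 67, 71, 75, 77, 77, 77, 80, 83
The 3 values of 77 occupy positions 4–6 → average rank 5.
Sample 1 values → pooled ranks: 77→5, 83→8, 71→2
Rank sum = 5 + 8 + 2 = 15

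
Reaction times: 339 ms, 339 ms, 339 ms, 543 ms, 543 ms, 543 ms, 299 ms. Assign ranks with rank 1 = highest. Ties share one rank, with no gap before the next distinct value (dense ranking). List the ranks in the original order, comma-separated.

Sorted (descending): 543, 543, 543, 339, 339, 339, 299
The 3 values of 543 share dense rank 1.
The 3 values of 339 share dense rank 2.
Remaining distinct values take the next consecutive integers.

2, 2, 2, 1, 1, 1, 3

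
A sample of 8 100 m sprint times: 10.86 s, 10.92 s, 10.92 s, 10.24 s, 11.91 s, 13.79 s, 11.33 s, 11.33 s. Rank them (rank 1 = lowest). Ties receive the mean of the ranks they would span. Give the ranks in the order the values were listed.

Sorted (ascending): 10.24, 10.86, 10.92, 10.92, 11.33, 11.33, 11.91, 13.79
The 2 values of 10.92 occupy positions 3–4 → average rank (3+4)/2 = 3.5.
The 2 values of 11.33 occupy positions 5–6 → average rank (5+6)/2 = 5.5.

2, 3.5, 3.5, 1, 7, 8, 5.5, 5.5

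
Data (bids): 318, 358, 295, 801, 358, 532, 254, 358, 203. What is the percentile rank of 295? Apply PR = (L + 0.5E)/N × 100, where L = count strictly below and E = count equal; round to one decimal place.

27.8

N = 9.
Strictly below 295: 2. Equal to 295: 1.
PR = (2 + 0.5·1)/9 × 100 = 27.8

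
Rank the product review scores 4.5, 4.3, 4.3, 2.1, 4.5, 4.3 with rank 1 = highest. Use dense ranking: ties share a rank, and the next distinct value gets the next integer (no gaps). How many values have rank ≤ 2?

5

Sorted (descending): 4.5, 4.5, 4.3, 4.3, 4.3, 2.1
The 2 values of 4.5 share dense rank 1.
The 3 values of 4.3 share dense rank 2.
Remaining distinct values take the next consecutive integers.
Ranks ≤ 2: {1, 1, 2, 2, 2} → 5 values.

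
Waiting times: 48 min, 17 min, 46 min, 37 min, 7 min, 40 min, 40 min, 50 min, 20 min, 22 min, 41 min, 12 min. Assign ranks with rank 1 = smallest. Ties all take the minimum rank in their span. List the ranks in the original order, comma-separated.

11, 3, 10, 6, 1, 7, 7, 12, 4, 5, 9, 2

Sorted (ascending): 7, 12, 17, 20, 22, 37, 40, 40, 41, 46, 48, 50
The 2 values of 40 occupy positions 7–8 → each gets rank 7.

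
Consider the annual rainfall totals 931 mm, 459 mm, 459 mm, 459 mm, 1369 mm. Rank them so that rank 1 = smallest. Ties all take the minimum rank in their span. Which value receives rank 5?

1369

Sorted (ascending): 459, 459, 459, 931, 1369
The 3 values of 459 occupy positions 1–3 → each gets rank 1.
Rank 5 → value 1369.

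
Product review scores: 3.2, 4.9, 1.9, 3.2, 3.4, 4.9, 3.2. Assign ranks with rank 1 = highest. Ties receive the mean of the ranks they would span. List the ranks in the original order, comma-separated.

5, 1.5, 7, 5, 3, 1.5, 5

Sorted (descending): 4.9, 4.9, 3.4, 3.2, 3.2, 3.2, 1.9
The 2 values of 4.9 occupy positions 1–2 → average rank (1+2)/2 = 1.5.
The 3 values of 3.2 occupy positions 4–6 → average rank 5.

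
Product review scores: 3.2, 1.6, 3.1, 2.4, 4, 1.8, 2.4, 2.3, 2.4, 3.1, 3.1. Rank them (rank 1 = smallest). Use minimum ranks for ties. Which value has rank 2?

1.8

Sorted (ascending): 1.6, 1.8, 2.3, 2.4, 2.4, 2.4, 3.1, 3.1, 3.1, 3.2, 4
The 3 values of 2.4 occupy positions 4–6 → each gets rank 4.
The 3 values of 3.1 occupy positions 7–9 → each gets rank 7.
Rank 2 → value 1.8.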